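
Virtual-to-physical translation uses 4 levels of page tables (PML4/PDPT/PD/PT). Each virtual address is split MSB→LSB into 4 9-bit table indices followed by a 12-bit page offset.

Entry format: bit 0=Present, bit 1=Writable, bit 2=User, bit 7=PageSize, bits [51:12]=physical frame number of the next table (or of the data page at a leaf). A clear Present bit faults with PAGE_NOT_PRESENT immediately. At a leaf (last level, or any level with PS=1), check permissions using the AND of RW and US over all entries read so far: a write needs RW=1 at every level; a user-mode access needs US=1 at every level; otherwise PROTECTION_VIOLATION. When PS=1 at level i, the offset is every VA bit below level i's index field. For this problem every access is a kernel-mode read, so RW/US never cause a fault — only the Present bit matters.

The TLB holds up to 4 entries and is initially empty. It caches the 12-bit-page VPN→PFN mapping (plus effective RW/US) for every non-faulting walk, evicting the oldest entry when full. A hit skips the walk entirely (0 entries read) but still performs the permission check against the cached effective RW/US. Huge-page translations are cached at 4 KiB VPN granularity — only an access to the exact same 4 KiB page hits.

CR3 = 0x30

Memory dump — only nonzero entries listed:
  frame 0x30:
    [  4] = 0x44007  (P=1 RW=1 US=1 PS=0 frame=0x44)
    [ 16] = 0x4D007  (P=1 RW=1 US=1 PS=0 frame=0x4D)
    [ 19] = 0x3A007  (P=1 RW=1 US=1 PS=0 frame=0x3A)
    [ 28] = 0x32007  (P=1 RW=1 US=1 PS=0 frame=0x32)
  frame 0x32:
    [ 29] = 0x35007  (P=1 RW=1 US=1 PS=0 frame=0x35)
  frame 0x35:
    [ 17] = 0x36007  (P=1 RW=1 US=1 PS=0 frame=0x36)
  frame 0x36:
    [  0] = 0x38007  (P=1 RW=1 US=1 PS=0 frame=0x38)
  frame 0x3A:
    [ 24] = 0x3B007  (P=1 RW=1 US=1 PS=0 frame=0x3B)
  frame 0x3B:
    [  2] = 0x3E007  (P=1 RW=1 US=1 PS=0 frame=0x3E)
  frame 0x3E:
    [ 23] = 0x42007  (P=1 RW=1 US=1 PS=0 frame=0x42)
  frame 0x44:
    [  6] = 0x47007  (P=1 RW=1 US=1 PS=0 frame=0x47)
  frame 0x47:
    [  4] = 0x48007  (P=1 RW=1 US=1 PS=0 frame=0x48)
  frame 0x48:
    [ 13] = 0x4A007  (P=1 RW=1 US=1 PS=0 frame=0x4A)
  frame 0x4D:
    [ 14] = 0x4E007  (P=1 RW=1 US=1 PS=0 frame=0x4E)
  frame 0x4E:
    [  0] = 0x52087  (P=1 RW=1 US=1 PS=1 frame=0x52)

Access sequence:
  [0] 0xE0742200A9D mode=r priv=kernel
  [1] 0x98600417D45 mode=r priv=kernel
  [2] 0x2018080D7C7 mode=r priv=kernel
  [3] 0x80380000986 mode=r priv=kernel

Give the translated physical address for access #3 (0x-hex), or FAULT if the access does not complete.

Trace:
#0 VA=0xE0742200A9D (r,kernel):
  L0 @0x30[28] → 0x32007  P=1,RW=1,US=1,PS=0
  L1 @0x32[29] → 0x35007  P=1,RW=1,US=1,PS=0
  L2 @0x35[17] → 0x36007  P=1,RW=1,US=1,PS=0
  L3 @0x36[0] → 0x38007  P=1,RW=1,US=1,PS=0
  ✓ 0x38A9D  — 4 lookups
#1 VA=0x98600417D45 (r,kernel):
  L0 @0x30[19] → 0x3A007  P=1,RW=1,US=1,PS=0
  L1 @0x3A[24] → 0x3B007  P=1,RW=1,US=1,PS=0
  L2 @0x3B[2] → 0x3E007  P=1,RW=1,US=1,PS=0
  L3 @0x3E[23] → 0x42007  P=1,RW=1,US=1,PS=0
  ✓ 0x42D45  — 4 lookups
#2 VA=0x2018080D7C7 (r,kernel):
  L0 @0x30[4] → 0x44007  P=1,RW=1,US=1,PS=0
  L1 @0x44[6] → 0x47007  P=1,RW=1,US=1,PS=0
  L2 @0x47[4] → 0x48007  P=1,RW=1,US=1,PS=0
  L3 @0x48[13] → 0x4A007  P=1,RW=1,US=1,PS=0
  ✓ 0x4A7C7  — 4 lookups
#3 VA=0x80380000986 (r,kernel):
  L0 @0x30[16] → 0x4D007  P=1,RW=1,US=1,PS=0
  L1 @0x4D[14] → 0x4E007  P=1,RW=1,US=1,PS=0
  L2 @0x4E[0] → 0x52087  P=1,RW=1,US=1,PS=1
  ✓ 0x52986 (huge @L2)  — 3 lookups

Access #3 PA: 0x52986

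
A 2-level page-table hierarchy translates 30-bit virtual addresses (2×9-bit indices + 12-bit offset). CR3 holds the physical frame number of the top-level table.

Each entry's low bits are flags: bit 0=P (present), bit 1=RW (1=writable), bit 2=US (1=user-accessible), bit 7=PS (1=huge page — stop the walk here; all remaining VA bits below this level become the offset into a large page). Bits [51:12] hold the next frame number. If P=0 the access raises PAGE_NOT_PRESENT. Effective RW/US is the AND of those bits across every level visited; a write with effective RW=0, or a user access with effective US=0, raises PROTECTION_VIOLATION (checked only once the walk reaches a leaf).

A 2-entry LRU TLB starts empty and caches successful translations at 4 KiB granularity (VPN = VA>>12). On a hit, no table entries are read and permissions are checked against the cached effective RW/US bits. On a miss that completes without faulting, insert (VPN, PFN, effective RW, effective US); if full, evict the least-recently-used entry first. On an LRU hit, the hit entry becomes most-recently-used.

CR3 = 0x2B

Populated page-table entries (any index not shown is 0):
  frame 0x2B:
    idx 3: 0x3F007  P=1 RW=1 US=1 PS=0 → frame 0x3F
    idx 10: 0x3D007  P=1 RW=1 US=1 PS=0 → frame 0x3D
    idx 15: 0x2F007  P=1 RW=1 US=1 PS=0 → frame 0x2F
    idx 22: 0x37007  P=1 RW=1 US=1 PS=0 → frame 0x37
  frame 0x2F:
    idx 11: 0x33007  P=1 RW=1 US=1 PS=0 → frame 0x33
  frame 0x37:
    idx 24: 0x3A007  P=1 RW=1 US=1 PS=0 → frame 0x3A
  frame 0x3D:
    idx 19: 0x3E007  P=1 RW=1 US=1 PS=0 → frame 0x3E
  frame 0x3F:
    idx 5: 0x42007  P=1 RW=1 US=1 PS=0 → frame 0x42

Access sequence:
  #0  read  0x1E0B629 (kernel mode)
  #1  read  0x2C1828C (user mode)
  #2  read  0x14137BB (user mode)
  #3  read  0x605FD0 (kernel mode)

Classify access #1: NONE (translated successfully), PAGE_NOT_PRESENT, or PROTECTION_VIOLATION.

Per-access translation:
#0 VA=0x1E0B629 (r,kernel):
  L0 @0x2B[15] → 0x2F007  P=1,RW=1,US=1,PS=0
  L1 @0x2F[11] → 0x33007  P=1,RW=1,US=1,PS=0
  → PA=0x33629  (2 entries read)
#1 VA=0x2C1828C (r,user):
  L0 @0x2B[22] → 0x37007  P=1,RW=1,US=1,PS=0
  L1 @0x37[24] → 0x3A007  P=1,RW=1,US=1,PS=0
  → PA=0x3A28C  (2 entries read)
#2 VA=0x14137BB (r,user):
  L0 @0x2B[10] → 0x3D007  P=1,RW=1,US=1,PS=0
  L1 @0x3D[19] → 0x3E007  P=1,RW=1,US=1,PS=0
  → PA=0x3E7BB  (2 entries read)
#3 VA=0x605FD0 (r,kernel):
  L0 @0x2B[3] → 0x3F007  P=1,RW=1,US=1,PS=0
  L1 @0x3F[5] → 0x42007  P=1,RW=1,US=1,PS=0
  → PA=0x42FD0  (2 entries read)

Access #1 fault: NONE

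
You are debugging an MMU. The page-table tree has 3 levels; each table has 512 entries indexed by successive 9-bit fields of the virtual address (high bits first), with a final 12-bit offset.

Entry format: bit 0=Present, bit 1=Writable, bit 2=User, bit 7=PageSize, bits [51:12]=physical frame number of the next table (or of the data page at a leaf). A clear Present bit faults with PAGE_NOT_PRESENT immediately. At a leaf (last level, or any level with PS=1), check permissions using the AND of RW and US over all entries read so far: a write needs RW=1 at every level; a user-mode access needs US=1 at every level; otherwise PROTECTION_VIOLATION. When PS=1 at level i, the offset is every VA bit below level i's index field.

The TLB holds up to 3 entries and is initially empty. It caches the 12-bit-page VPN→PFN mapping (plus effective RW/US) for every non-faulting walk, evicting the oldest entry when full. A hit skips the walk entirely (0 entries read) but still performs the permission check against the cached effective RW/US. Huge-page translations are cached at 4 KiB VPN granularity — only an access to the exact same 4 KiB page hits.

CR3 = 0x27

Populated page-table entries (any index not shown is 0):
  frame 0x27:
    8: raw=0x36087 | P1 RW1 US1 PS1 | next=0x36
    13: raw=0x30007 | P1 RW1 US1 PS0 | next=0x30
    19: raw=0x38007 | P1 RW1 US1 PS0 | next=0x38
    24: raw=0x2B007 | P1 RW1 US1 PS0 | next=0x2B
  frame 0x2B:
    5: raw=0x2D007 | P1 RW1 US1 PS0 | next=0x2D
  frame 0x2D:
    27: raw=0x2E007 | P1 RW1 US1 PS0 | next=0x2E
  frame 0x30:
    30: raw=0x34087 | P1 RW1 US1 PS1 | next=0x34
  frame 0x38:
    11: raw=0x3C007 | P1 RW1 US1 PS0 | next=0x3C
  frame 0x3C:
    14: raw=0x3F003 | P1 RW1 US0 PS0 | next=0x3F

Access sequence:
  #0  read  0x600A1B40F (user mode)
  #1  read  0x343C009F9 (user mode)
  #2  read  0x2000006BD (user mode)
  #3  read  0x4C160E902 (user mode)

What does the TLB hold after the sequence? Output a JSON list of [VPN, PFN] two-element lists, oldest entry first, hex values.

Trace:
#0 VA=0x600A1B40F (r,user):
  lvl0: tbl 0x27, slot 24 ⇒ 0x2B007 (P1/RW1/US1/PS0)
  lvl1: tbl 0x2B, slot 5 ⇒ 0x2D007 (P1/RW1/US1/PS0)
  lvl2: tbl 0x2D, slot 27 ⇒ 0x2E007 (P1/RW1/US1/PS0)
  ⇒ phys 0x2E40F  [3 reads]
#1 VA=0x343C009F9 (r,user):
  lvl0: tbl 0x27, slot 13 ⇒ 0x30007 (P1/RW1/US1/PS0)
  lvl1: tbl 0x30, slot 30 ⇒ 0x34087 (P1/RW1/US1/PS1)
  ⇒ phys 0x349F9 (huge @L1)  [2 reads]
#2 VA=0x2000006BD (r,user):
  lvl0: tbl 0x27, slot 8 ⇒ 0x36087 (P1/RW1/US1/PS1)
  ⇒ phys 0x366BD (huge @L0)  [1 reads]
#3 VA=0x4C160E902 (r,user):
  lvl0: tbl 0x27, slot 19 ⇒ 0x38007 (P1/RW1/US1/PS0)
  lvl1: tbl 0x38, slot 11 ⇒ 0x3C007 (P1/RW1/US1/PS0)
  lvl2: tbl 0x3C, slot 14 ⇒ 0x3F003 (P1/RW1/US0/PS0)
  ✗ PROTECTION_VIOLATION  [3 reads]

TLB: [["0x600A1B", "0x2E"], ["0x343C00", "0x34"], ["0x200000", "0x36"]]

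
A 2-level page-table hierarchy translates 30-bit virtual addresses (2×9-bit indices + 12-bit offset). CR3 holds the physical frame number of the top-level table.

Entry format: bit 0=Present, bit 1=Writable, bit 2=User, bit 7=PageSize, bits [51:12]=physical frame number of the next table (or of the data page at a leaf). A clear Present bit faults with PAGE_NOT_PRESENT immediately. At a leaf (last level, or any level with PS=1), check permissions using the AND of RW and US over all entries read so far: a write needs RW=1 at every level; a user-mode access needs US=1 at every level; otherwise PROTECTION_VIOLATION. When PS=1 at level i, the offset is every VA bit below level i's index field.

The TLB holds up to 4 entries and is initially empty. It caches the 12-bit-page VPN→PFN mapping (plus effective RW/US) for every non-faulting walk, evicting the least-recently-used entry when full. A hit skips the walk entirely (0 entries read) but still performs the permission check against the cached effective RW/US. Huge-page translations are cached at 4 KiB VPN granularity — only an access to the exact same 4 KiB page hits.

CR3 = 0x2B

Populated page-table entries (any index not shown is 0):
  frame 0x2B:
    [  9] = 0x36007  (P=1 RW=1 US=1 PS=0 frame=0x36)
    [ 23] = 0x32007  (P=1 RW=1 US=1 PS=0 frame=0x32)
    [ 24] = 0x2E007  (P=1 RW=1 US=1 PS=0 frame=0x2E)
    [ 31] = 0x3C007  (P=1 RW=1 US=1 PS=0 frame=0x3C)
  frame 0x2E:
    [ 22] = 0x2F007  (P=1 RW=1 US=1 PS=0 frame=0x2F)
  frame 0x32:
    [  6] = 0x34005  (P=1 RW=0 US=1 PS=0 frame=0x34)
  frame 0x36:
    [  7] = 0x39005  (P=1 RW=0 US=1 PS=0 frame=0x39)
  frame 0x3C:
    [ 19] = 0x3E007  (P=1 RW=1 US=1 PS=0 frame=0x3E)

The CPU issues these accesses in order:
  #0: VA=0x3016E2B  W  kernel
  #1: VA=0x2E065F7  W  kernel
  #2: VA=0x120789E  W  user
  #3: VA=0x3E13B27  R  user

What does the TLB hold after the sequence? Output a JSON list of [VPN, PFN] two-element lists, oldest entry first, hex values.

Trace:
#0 VA=0x3016E2B (w,kernel):
  [0] read 0x2B idx=24: raw=0x2E007 flags P=1 W=1 U=1 S=0
  [1] read 0x2E idx=22: raw=0x2F007 flags P=1 W=1 U=1 S=0
  ⇒ phys 0x2FE2B  [2 reads]
#1 VA=0x2E065F7 (w,kernel):
  [0] read 0x2B idx=23: raw=0x32007 flags P=1 W=1 U=1 S=0
  [1] read 0x32 idx=6: raw=0x34005 flags P=1 W=0 U=1 S=0
  ✗ PROTECTION_VIOLATION  [2 reads]
#2 VA=0x120789E (w,user):
  [0] read 0x2B idx=9: raw=0x36007 flags P=1 W=1 U=1 S=0
  [1] read 0x36 idx=7: raw=0x39005 flags P=1 W=0 U=1 S=0
  ✗ PROTECTION_VIOLATION  [2 reads]
#3 VA=0x3E13B27 (r,user):
  [0] read 0x2B idx=31: raw=0x3C007 flags P=1 W=1 U=1 S=0
  [1] read 0x3C idx=19: raw=0x3E007 flags P=1 W=1 U=1 S=0
  ⇒ phys 0x3EB27  [2 reads]

TLB: [["0x3016", "0x2F"], ["0x3E13", "0x3E"]]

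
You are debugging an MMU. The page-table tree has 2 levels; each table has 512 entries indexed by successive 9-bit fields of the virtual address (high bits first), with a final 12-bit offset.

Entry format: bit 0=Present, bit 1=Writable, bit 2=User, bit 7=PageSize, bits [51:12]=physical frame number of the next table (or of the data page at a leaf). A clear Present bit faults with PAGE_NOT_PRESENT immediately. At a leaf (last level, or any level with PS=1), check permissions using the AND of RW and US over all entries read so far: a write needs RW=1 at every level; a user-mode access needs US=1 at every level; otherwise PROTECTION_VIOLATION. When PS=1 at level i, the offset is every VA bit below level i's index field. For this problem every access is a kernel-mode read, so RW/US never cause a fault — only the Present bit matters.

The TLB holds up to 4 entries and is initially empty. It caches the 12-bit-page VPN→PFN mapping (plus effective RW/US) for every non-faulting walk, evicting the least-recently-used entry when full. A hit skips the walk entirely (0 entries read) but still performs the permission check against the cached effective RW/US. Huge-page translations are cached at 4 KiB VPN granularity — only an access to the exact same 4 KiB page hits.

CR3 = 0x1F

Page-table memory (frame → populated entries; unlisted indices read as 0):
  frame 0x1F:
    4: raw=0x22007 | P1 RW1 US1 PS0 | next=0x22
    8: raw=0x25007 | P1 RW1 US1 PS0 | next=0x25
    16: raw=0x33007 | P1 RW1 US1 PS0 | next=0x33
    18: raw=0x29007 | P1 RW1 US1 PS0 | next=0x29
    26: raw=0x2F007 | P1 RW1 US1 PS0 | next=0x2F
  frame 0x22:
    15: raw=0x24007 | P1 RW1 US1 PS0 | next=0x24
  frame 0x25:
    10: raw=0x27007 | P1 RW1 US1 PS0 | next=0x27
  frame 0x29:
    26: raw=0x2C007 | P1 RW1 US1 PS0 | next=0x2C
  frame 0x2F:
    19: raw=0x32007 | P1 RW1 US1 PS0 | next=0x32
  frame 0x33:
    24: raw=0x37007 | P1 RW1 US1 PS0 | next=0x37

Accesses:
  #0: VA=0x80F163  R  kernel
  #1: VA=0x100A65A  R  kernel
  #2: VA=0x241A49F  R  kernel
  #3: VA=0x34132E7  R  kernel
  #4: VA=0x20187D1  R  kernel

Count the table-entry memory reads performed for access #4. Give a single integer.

Per-access translation:
#0 VA=0x80F163 (r,kernel):
  lvl0: tbl 0x1F, slot 4 ⇒ 0x22007 (P1/RW1/US1/PS0)
  lvl1: tbl 0x22, slot 15 ⇒ 0x24007 (P1/RW1/US1/PS0)
  → PA=0x24163  (2 entries read)
#1 VA=0x100A65A (r,kernel):
  lvl0: tbl 0x1F, slot 8 ⇒ 0x25007 (P1/RW1/US1/PS0)
  lvl1: tbl 0x25, slot 10 ⇒ 0x27007 (P1/RW1/US1/PS0)
  → PA=0x2765A  (2 entries read)
#2 VA=0x241A49F (r,kernel):
  lvl0: tbl 0x1F, slot 18 ⇒ 0x29007 (P1/RW1/US1/PS0)
  lvl1: tbl 0x29, slot 26 ⇒ 0x2C007 (P1/RW1/US1/PS0)
  → PA=0x2C49F  (2 entries read)
#3 VA=0x34132E7 (r,kernel):
  lvl0: tbl 0x1F, slot 26 ⇒ 0x2F007 (P1/RW1/US1/PS0)
  lvl1: tbl 0x2F, slot 19 ⇒ 0x32007 (P1/RW1/US1/PS0)
  → PA=0x322E7  (2 entries read)
#4 VA=0x20187D1 (r,kernel):
  lvl0: tbl 0x1F, slot 16 ⇒ 0x33007 (P1/RW1/US1/PS0)
  lvl1: tbl 0x33, slot 24 ⇒ 0x37007 (P1/RW1/US1/PS0)
  → PA=0x377D1  (2 entries read)

Entries read for #4: 2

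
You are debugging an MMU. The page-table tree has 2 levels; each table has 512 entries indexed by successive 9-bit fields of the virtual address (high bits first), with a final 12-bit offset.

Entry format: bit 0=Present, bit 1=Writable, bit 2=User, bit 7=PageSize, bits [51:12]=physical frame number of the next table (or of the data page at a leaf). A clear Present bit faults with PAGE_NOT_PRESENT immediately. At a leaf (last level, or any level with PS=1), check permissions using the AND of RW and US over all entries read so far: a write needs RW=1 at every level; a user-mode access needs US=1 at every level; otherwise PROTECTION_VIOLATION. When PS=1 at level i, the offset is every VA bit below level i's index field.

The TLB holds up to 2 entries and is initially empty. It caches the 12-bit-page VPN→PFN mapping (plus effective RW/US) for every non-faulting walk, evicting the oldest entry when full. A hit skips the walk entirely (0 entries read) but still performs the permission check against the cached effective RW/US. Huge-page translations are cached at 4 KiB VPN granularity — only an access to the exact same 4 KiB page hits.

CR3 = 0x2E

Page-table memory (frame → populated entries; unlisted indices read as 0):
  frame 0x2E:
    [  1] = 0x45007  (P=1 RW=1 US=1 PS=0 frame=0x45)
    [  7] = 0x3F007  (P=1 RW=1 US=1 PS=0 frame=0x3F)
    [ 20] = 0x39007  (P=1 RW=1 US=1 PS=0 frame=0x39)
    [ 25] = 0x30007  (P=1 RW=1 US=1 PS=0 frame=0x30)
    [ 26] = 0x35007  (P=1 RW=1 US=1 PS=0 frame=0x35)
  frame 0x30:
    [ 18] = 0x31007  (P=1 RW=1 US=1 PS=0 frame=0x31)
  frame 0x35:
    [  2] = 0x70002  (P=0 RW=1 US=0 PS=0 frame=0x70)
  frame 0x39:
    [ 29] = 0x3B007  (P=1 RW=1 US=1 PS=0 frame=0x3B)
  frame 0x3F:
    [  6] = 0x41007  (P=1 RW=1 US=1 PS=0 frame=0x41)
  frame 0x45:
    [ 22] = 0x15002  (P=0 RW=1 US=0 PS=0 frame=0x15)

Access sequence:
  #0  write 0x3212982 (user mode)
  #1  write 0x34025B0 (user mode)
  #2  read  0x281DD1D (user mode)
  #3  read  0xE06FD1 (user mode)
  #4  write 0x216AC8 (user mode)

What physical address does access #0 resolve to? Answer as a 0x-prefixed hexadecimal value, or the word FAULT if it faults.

Walk each access:
#0 VA=0x3212982 (w,user):
  L0 @0x2E[25] → 0x30007  P=1,RW=1,US=1,PS=0
  L1 @0x30[18] → 0x31007  P=1,RW=1,US=1,PS=0
  → PA=0x31982  (2 entries read)
#1 VA=0x34025B0 (w,user):
  L0 @0x2E[26] → 0x35007  P=1,RW=1,US=1,PS=0
  L1 @0x35[2] → 0x70002  P=0,RW=1,US=0,PS=0
  ✗ PAGE_NOT_PRESENT  [2 reads]
#2 VA=0x281DD1D (r,user):
  L0 @0x2E[20] → 0x39007  P=1,RW=1,US=1,PS=0
  L1 @0x39[29] → 0x3B007  P=1,RW=1,US=1,PS=0
  → PA=0x3BD1D  (2 entries read)
#3 VA=0xE06FD1 (r,user):
  L0 @0x2E[7] → 0x3F007  P=1,RW=1,US=1,PS=0
  L1 @0x3F[6] → 0x41007  P=1,RW=1,US=1,PS=0
  → PA=0x41FD1  (2 entries read)
#4 VA=0x216AC8 (w,user):
  L0 @0x2E[1] → 0x45007  P=1,RW=1,US=1,PS=0
  L1 @0x45[22] → 0x15002  P=0,RW=1,US=0,PS=0
  ✗ PAGE_NOT_PRESENT  [2 reads]

Access #0 PA: 0x31982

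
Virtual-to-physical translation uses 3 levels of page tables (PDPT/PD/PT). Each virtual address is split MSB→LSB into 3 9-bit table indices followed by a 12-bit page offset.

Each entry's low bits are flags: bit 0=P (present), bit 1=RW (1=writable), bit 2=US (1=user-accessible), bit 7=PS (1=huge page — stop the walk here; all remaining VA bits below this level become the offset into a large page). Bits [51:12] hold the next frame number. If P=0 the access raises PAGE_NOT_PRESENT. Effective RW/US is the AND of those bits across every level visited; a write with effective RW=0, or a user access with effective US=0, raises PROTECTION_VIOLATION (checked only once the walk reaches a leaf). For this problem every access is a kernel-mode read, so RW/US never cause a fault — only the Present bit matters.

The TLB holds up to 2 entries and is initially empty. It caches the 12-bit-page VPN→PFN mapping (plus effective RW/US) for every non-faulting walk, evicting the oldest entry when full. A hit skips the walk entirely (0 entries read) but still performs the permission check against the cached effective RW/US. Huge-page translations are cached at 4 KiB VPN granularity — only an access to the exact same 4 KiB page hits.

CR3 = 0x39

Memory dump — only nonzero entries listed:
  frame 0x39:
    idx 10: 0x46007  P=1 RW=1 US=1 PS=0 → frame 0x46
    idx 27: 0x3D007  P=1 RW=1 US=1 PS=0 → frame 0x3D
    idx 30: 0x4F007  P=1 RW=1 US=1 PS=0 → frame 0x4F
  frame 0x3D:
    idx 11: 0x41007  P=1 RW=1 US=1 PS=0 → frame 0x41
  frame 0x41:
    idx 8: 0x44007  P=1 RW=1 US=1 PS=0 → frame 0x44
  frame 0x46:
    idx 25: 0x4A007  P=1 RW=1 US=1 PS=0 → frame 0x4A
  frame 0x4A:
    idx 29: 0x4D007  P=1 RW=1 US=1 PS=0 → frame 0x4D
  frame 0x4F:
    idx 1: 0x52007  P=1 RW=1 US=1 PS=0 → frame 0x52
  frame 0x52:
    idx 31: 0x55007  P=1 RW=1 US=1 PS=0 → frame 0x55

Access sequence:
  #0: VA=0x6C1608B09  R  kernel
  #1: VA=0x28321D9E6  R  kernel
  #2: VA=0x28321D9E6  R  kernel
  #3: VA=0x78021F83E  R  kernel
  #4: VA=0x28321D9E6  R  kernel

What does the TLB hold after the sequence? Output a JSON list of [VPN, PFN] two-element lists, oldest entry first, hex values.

Trace:
#0 VA=0x6C1608B09 (r,kernel):
  L0: frame=0x39 idx=27 entry=0x3D007 [P=1 RW=1 US=1 PS=0]
  L1: frame=0x3D idx=11 entry=0x41007 [P=1 RW=1 US=1 PS=0]
  L2: frame=0x41 idx=8 entry=0x44007 [P=1 RW=1 US=1 PS=0]
  → PA=0x44B09  (3 entries read)
#1 VA=0x28321D9E6 (r,kernel):
  L0: frame=0x39 idx=10 entry=0x46007 [P=1 RW=1 US=1 PS=0]
  L1: frame=0x46 idx=25 entry=0x4A007 [P=1 RW=1 US=1 PS=0]
  L2: frame=0x4A idx=29 entry=0x4D007 [P=1 RW=1 US=1 PS=0]
  → PA=0x4D9E6  (3 entries read)
#2 VA=0x28321D9E6 (r,kernel):
  TLB hit vpn=0x28321D → PA=0x4D9E6
#3 VA=0x78021F83E (r,kernel):
  L0: frame=0x39 idx=30 entry=0x4F007 [P=1 RW=1 US=1 PS=0]
  L1: frame=0x4F idx=1 entry=0x52007 [P=1 RW=1 US=1 PS=0]
  L2: frame=0x52 idx=31 entry=0x55007 [P=1 RW=1 US=1 PS=0]
  → PA=0x5583E  (3 entries read)
#4 VA=0x28321D9E6 (r,kernel):
  TLB hit vpn=0x28321D → PA=0x4D9E6

TLB: [["0x28321D", "0x4D"], ["0x78021F", "0x55"]]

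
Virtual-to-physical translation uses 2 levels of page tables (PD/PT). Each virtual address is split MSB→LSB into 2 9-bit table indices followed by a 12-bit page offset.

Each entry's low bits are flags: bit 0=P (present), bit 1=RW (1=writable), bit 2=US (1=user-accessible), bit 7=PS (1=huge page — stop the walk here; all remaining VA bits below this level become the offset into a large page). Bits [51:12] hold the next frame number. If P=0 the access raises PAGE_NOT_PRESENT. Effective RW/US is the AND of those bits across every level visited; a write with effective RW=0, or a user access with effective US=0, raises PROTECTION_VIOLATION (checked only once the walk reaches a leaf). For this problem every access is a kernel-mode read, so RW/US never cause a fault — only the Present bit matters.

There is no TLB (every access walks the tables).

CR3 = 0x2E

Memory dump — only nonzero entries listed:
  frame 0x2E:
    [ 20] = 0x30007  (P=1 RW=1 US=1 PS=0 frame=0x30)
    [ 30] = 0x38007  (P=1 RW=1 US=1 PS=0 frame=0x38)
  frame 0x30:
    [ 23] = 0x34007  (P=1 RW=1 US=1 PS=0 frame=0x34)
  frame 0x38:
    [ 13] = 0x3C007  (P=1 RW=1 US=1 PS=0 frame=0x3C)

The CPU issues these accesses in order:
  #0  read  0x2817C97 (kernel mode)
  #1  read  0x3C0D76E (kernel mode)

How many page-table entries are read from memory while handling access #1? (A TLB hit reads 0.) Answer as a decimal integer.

Per-access translation:
#0 VA=0x2817C97 (r,kernel):
  L0 @0x2E[20] → 0x30007  P=1,RW=1,US=1,PS=0
  L1 @0x30[23] → 0x34007  P=1,RW=1,US=1,PS=0
  ⇒ phys 0x34C97  [2 reads]
#1 VA=0x3C0D76E (r,kernel):
  L0 @0x2E[30] → 0x38007  P=1,RW=1,US=1,PS=0
  L1 @0x38[13] → 0x3C007  P=1,RW=1,US=1,PS=0
  ⇒ phys 0x3C76E  [2 reads]

Entries read for #1: 2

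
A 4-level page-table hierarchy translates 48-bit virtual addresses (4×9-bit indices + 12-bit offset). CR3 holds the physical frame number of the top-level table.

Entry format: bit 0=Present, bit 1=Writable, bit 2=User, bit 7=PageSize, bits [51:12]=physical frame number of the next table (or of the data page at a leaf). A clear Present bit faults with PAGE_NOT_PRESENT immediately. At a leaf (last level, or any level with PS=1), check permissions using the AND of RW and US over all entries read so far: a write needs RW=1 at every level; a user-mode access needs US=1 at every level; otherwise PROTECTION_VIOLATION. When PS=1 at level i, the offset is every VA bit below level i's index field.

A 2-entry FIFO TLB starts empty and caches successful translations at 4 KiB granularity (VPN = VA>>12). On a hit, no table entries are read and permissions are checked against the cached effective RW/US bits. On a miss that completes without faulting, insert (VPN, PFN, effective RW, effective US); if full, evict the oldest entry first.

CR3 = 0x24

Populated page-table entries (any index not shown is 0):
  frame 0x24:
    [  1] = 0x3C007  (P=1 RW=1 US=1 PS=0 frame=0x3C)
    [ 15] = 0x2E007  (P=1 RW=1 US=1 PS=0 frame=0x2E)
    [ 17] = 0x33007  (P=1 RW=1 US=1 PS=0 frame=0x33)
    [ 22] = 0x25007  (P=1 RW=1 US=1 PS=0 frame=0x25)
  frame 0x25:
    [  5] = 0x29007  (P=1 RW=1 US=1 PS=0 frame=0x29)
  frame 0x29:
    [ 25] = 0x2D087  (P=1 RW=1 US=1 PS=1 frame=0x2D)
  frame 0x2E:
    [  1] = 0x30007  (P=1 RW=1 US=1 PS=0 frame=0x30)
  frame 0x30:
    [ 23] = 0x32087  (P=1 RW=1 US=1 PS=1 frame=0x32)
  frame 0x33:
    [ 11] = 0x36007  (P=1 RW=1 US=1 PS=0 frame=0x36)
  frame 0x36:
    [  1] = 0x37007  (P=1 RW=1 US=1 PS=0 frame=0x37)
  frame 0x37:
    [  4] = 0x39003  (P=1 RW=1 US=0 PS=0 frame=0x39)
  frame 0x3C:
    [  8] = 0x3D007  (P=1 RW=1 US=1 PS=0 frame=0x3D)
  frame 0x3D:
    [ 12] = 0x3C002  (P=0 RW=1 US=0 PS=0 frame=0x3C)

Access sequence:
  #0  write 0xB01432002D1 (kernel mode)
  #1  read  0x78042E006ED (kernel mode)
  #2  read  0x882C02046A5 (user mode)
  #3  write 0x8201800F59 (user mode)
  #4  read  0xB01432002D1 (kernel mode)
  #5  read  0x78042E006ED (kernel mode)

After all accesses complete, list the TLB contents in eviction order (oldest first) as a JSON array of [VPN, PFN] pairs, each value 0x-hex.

Per-access translation:
#0 VA=0xB01432002D1 (w,kernel):
  L0: frame=0x24 idx=22 entry=0x25007 [P=1 RW=1 US=1 PS=0]
  L1: frame=0x25 idx=5 entry=0x29007 [P=1 RW=1 US=1 PS=0]
  L2: frame=0x29 idx=25 entry=0x2D087 [P=1 RW=1 US=1 PS=1]
  ✓ 0x2D2D1 (huge @L2)  — 3 lookups
#1 VA=0x78042E006ED (r,kernel):
  L0: frame=0x24 idx=15 entry=0x2E007 [P=1 RW=1 US=1 PS=0]
  L1: frame=0x2E idx=1 entry=0x30007 [P=1 RW=1 US=1 PS=0]
  L2: frame=0x30 idx=23 entry=0x32087 [P=1 RW=1 US=1 PS=1]
  ✓ 0x326ED (huge @L2)  — 3 lookups
#2 VA=0x882C02046A5 (r,user):
  L0: frame=0x24 idx=17 entry=0x33007 [P=1 RW=1 US=1 PS=0]
  L1: frame=0x33 idx=11 entry=0x36007 [P=1 RW=1 US=1 PS=0]
  L2: frame=0x36 idx=1 entry=0x37007 [P=1 RW=1 US=1 PS=0]
  L3: frame=0x37 idx=4 entry=0x39003 [P=1 RW=1 US=0 PS=0]
  ⇒ fault: PROTECTION_VIOLATION  — 4 lookups
#3 VA=0x8201800F59 (w,user):
  L0: frame=0x24 idx=1 entry=0x3C007 [P=1 RW=1 US=1 PS=0]
  L1: frame=0x3C idx=8 entry=0x3D007 [P=1 RW=1 US=1 PS=0]
  L2: frame=0x3D idx=12 entry=0x3C002 [P=0 RW=1 US=0 PS=0]
  ⇒ fault: PAGE_NOT_PRESENT  — 3 lookups
#4 VA=0xB01432002D1 (r,kernel):
  TLB hit vpn=0xB0143200 → PA=0x2D2D1
#5 VA=0x78042E006ED (r,kernel):
  TLB hit vpn=0x78042E00 → PA=0x326ED

TLB: [["0xB0143200", "0x2D"], ["0x78042E00", "0x32"]]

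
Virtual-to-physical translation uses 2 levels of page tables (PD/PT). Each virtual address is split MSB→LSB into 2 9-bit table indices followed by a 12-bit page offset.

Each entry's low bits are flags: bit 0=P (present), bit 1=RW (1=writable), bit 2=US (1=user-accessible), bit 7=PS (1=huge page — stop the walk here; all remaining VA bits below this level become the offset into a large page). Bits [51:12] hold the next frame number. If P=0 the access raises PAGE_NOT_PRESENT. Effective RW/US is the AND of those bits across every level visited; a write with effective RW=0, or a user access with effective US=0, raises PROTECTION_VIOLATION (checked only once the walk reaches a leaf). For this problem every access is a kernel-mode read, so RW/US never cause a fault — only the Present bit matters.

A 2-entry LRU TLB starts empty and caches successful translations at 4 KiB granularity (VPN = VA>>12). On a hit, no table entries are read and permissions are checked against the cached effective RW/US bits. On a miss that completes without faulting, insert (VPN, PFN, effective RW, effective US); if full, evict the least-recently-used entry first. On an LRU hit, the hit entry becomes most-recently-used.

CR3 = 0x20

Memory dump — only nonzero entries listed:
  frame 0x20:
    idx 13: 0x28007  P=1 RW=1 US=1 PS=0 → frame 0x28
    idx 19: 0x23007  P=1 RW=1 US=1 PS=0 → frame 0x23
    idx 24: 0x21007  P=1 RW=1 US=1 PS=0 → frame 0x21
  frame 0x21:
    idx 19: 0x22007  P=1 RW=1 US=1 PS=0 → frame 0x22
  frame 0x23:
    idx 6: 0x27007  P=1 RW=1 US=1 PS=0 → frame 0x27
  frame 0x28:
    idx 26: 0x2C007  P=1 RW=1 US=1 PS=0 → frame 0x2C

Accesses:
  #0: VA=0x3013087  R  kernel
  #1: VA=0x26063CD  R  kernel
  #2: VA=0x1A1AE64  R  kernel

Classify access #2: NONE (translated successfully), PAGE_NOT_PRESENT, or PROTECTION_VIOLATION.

Per-access translation:
#0 VA=0x3013087 (r,kernel):
  lvl0: tbl 0x20, slot 24 ⇒ 0x21007 (P1/RW1/US1/PS0)
  lvl1: tbl 0x21, slot 19 ⇒ 0x22007 (P1/RW1/US1/PS0)
  ✓ 0x22087  — 2 lookups
#1 VA=0x26063CD (r,kernel):
  lvl0: tbl 0x20, slot 19 ⇒ 0x23007 (P1/RW1/US1/PS0)
  lvl1: tbl 0x23, slot 6 ⇒ 0x27007 (P1/RW1/US1/PS0)
  ✓ 0x273CD  — 2 lookups
#2 VA=0x1A1AE64 (r,kernel):
  lvl0: tbl 0x20, slot 13 ⇒ 0x28007 (P1/RW1/US1/PS0)
  lvl1: tbl 0x28, slot 26 ⇒ 0x2C007 (P1/RW1/US1/PS0)
  ✓ 0x2CE64  — 2 lookups

Access #2 fault: NONE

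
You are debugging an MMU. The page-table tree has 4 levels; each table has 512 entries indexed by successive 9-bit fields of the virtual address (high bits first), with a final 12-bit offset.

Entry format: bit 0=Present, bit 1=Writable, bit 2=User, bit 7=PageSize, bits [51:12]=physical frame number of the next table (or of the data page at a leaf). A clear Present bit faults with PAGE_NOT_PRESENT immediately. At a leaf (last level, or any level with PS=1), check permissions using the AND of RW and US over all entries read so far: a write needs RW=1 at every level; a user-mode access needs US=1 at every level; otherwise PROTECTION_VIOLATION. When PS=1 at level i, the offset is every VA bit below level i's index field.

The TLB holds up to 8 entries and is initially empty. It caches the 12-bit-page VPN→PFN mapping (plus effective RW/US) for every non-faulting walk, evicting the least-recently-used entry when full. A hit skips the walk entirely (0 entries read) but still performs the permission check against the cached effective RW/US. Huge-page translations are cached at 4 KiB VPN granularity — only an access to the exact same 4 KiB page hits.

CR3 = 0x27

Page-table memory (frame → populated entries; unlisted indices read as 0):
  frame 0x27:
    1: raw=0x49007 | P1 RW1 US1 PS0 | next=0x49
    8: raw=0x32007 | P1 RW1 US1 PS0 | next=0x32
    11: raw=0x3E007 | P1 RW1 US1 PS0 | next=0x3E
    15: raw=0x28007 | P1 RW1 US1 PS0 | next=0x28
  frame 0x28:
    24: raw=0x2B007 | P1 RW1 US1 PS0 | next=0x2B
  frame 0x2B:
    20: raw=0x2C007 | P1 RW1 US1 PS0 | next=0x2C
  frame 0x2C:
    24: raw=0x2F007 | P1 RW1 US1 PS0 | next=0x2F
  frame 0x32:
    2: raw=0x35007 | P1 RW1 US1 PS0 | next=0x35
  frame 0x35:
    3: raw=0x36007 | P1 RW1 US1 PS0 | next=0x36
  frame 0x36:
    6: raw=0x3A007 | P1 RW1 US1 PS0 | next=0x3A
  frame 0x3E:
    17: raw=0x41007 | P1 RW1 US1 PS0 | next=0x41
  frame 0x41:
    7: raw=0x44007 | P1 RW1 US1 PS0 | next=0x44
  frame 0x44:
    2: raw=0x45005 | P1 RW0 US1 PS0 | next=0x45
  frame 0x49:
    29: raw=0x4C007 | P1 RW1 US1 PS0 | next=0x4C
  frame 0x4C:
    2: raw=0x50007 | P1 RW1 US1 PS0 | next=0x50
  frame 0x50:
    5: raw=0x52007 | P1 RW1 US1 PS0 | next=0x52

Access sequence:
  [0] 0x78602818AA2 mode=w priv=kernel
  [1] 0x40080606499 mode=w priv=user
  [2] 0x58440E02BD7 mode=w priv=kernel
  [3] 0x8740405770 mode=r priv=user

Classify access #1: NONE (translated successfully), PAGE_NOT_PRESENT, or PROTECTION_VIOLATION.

Trace:
#0 VA=0x78602818AA2 (w,kernel):
  lvl0: tbl 0x27, slot 15 ⇒ 0x28007 (P1/RW1/US1/PS0)
  lvl1: tbl 0x28, slot 24 ⇒ 0x2B007 (P1/RW1/US1/PS0)
  lvl2: tbl 0x2B, slot 20 ⇒ 0x2C007 (P1/RW1/US1/PS0)
  lvl3: tbl 0x2C, slot 24 ⇒ 0x2F007 (P1/RW1/US1/PS0)
  ✓ 0x2FAA2  — 4 lookups
#1 VA=0x40080606499 (w,user):
  lvl0: tbl 0x27, slot 8 ⇒ 0x32007 (P1/RW1/US1/PS0)
  lvl1: tbl 0x32, slot 2 ⇒ 0x35007 (P1/RW1/US1/PS0)
  lvl2: tbl 0x35, slot 3 ⇒ 0x36007 (P1/RW1/US1/PS0)
  lvl3: tbl 0x36, slot 6 ⇒ 0x3A007 (P1/RW1/US1/PS0)
  ✓ 0x3A499  — 4 lookups
#2 VA=0x58440E02BD7 (w,kernel):
  lvl0: tbl 0x27, slot 11 ⇒ 0x3E007 (P1/RW1/US1/PS0)
  lvl1: tbl 0x3E, slot 17 ⇒ 0x41007 (P1/RW1/US1/PS0)
  lvl2: tbl 0x41, slot 7 ⇒ 0x44007 (P1/RW1/US1/PS0)
  lvl3: tbl 0x44, slot 2 ⇒ 0x45005 (P1/RW0/US1/PS0)
  ✗ PROTECTION_VIOLATION  [4 reads]
#3 VA=0x8740405770 (r,user):
  lvl0: tbl 0x27, slot 1 ⇒ 0x49007 (P1/RW1/US1/PS0)
  lvl1: tbl 0x49, slot 29 ⇒ 0x4C007 (P1/RW1/US1/PS0)
  lvl2: tbl 0x4C, slot 2 ⇒ 0x50007 (P1/RW1/US1/PS0)
  lvl3: tbl 0x50, slot 5 ⇒ 0x52007 (P1/RW1/US1/PS0)
  ✓ 0x52770  — 4 lookups

Access #1 fault: NONE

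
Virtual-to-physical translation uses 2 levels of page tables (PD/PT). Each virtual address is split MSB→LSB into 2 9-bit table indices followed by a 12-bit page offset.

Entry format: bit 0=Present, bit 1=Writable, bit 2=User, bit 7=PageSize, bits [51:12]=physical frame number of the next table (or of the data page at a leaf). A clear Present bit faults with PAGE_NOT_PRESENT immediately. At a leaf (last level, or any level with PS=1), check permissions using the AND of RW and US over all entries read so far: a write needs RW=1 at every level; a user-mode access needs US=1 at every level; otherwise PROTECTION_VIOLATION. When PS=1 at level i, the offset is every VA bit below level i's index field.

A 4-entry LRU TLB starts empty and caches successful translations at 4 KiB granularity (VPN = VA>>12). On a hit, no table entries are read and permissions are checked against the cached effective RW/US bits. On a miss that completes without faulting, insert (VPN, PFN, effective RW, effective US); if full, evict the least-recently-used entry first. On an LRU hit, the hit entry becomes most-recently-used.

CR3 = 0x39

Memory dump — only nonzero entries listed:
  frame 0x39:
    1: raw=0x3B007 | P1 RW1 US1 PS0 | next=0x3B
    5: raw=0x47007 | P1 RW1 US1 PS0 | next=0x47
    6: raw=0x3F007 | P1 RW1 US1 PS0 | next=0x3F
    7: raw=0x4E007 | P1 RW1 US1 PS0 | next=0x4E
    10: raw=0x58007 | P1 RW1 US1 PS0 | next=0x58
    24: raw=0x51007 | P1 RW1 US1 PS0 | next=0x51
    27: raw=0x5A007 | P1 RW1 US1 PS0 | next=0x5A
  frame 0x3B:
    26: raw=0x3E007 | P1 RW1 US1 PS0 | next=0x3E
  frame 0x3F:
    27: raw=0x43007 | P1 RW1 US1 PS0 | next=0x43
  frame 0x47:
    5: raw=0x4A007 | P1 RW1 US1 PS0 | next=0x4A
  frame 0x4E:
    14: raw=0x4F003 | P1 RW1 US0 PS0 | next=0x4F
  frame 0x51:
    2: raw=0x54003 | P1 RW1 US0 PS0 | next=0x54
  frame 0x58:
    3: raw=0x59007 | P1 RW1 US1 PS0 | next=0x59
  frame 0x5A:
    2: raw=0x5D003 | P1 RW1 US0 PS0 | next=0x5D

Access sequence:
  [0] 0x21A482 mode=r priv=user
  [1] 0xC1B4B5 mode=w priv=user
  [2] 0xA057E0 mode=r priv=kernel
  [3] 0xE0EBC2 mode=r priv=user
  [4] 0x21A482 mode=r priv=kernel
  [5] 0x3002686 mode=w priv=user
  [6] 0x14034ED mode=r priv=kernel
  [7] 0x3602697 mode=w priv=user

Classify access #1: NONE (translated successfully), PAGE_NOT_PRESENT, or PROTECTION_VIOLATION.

Trace:
#0 VA=0x21A482 (r,user):
  [0] read 0x39 idx=1: raw=0x3B007 flags P=1 W=1 U=1 S=0
  [1] read 0x3B idx=26: raw=0x3E007 flags P=1 W=1 U=1 S=0
  → PA=0x3E482  (2 entries read)
#1 VA=0xC1B4B5 (w,user):
  [0] read 0x39 idx=6: raw=0x3F007 flags P=1 W=1 U=1 S=0
  [1] read 0x3F idx=27: raw=0x43007 flags P=1 W=1 U=1 S=0
  → PA=0x434B5  (2 entries read)
#2 VA=0xA057E0 (r,kernel):
  [0] read 0x39 idx=5: raw=0x47007 flags P=1 W=1 U=1 S=0
  [1] read 0x47 idx=5: raw=0x4A007 flags P=1 W=1 U=1 S=0
  → PA=0x4A7E0  (2 entries read)
#3 VA=0xE0EBC2 (r,user):
  [0] read 0x39 idx=7: raw=0x4E007 flags P=1 W=1 U=1 S=0
  [1] read 0x4E idx=14: raw=0x4F003 flags P=1 W=1 U=0 S=0
  ⇒ fault: PROTECTION_VIOLATION  — 2 lookups
#4 VA=0x21A482 (r,kernel):
  TLB hit vpn=0x21A → PA=0x3E482
#5 VA=0x3002686 (w,user):
  [0] read 0x39 idx=24: raw=0x51007 flags P=1 W=1 U=1 S=0
  [1] read 0x51 idx=2: raw=0x54003 flags P=1 W=1 U=0 S=0
  ⇒ fault: PROTECTION_VIOLATION  — 2 lookups
#6 VA=0x14034ED (r,kernel):
  [0] read 0x39 idx=10: raw=0x58007 flags P=1 W=1 U=1 S=0
  [1] read 0x58 idx=3: raw=0x59007 flags P=1 W=1 U=1 S=0
  → PA=0x594ED  (2 entries read)
#7 VA=0x3602697 (w,user):
  [0] read 0x39 idx=27: raw=0x5A007 flags P=1 W=1 U=1 S=0
  [1] read 0x5A idx=2: raw=0x5D003 flags P=1 W=1 U=0 S=0
  ⇒ fault: PROTECTION_VIOLATION  — 2 lookups

Access #1 fault: NONE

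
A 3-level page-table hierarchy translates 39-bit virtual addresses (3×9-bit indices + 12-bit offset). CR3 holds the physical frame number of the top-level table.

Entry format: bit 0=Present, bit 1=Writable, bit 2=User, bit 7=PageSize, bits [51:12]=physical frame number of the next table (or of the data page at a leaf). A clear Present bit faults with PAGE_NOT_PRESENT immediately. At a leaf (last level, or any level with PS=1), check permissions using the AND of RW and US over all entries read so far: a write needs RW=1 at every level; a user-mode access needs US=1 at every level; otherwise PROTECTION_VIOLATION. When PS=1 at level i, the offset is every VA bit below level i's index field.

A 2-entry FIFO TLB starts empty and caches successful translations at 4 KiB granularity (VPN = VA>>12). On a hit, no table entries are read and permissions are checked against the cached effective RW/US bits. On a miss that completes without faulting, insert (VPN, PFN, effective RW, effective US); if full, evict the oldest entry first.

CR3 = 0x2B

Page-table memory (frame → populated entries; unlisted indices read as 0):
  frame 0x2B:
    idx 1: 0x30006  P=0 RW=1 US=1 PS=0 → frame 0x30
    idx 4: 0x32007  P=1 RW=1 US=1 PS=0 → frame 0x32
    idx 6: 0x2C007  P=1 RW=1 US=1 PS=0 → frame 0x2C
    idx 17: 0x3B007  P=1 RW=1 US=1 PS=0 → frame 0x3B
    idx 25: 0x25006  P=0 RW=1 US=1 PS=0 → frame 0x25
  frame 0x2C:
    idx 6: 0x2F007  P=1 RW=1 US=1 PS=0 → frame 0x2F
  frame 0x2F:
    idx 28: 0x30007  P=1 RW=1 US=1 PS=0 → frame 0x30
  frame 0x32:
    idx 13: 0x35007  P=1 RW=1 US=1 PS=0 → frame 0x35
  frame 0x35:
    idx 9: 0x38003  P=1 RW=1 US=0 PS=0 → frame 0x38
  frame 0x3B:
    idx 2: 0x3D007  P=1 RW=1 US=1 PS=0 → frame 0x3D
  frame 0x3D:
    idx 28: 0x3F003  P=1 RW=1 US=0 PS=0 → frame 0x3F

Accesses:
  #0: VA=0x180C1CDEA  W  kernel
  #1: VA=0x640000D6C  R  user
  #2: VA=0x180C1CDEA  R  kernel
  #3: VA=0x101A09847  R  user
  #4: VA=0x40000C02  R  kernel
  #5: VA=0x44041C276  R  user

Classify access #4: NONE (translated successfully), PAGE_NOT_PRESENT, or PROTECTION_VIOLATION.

Walk each access:
#0 VA=0x180C1CDEA (w,kernel):
  L0 @0x2B[6] → 0x2C007  P=1,RW=1,US=1,PS=0
  L1 @0x2C[6] → 0x2F007  P=1,RW=1,US=1,PS=0
  L2 @0x2F[28] → 0x30007  P=1,RW=1,US=1,PS=0
  ⇒ phys 0x30DEA  [3 reads]
#1 VA=0x640000D6C (r,user):
  L0 @0x2B[25] → 0x25006  P=0,RW=1,US=1,PS=0
  ✗ PAGE_NOT_PRESENT  [1 reads]
#2 VA=0x180C1CDEA (r,kernel):
  TLB hit vpn=0x180C1C → PA=0x30DEA
#3 VA=0x101A09847 (r,user):
  L0 @0x2B[4] → 0x32007  P=1,RW=1,US=1,PS=0
  L1 @0x32[13] → 0x35007  P=1,RW=1,US=1,PS=0
  L2 @0x35[9] → 0x38003  P=1,RW=1,US=0,PS=0
  ✗ PROTECTION_VIOLATION  [3 reads]
#4 VA=0x40000C02 (r,kernel):
  L0 @0x2B[1] → 0x30006  P=0,RW=1,US=1,PS=0
  ✗ PAGE_NOT_PRESENT  [1 reads]
#5 VA=0x44041C276 (r,user):
  L0 @0x2B[17] → 0x3B007  P=1,RW=1,US=1,PS=0
  L1 @0x3B[2] → 0x3D007  P=1,RW=1,US=1,PS=0
  L2 @0x3D[28] → 0x3F003  P=1,RW=1,US=0,PS=0
  ✗ PROTECTION_VIOLATION  [3 reads]

Access #4 fault: PAGE_NOT_PRESENT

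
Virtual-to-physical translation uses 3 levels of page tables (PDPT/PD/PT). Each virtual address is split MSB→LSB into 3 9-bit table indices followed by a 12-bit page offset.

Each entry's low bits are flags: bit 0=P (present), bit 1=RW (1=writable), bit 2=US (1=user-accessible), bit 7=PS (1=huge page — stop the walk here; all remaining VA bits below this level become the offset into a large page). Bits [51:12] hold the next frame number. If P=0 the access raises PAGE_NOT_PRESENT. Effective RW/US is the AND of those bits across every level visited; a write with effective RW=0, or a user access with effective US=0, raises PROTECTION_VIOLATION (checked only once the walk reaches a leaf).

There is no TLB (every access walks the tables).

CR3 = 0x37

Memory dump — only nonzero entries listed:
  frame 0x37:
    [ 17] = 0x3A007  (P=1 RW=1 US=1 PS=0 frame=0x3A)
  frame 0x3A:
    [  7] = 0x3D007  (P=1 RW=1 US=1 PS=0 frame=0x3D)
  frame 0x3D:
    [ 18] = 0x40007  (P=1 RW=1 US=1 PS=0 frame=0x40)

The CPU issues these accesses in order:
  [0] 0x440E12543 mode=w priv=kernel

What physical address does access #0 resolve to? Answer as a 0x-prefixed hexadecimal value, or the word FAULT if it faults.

Per-access translation:
#0 VA=0x440E12543 (w,kernel):
  L0 @0x37[17] → 0x3A007  P=1,RW=1,US=1,PS=0
  L1 @0x3A[7] → 0x3D007  P=1,RW=1,US=1,PS=0
  L2 @0x3D[18] → 0x40007  P=1,RW=1,US=1,PS=0
  → PA=0x40543  (3 entries read)

Access #0 PA: 0x40543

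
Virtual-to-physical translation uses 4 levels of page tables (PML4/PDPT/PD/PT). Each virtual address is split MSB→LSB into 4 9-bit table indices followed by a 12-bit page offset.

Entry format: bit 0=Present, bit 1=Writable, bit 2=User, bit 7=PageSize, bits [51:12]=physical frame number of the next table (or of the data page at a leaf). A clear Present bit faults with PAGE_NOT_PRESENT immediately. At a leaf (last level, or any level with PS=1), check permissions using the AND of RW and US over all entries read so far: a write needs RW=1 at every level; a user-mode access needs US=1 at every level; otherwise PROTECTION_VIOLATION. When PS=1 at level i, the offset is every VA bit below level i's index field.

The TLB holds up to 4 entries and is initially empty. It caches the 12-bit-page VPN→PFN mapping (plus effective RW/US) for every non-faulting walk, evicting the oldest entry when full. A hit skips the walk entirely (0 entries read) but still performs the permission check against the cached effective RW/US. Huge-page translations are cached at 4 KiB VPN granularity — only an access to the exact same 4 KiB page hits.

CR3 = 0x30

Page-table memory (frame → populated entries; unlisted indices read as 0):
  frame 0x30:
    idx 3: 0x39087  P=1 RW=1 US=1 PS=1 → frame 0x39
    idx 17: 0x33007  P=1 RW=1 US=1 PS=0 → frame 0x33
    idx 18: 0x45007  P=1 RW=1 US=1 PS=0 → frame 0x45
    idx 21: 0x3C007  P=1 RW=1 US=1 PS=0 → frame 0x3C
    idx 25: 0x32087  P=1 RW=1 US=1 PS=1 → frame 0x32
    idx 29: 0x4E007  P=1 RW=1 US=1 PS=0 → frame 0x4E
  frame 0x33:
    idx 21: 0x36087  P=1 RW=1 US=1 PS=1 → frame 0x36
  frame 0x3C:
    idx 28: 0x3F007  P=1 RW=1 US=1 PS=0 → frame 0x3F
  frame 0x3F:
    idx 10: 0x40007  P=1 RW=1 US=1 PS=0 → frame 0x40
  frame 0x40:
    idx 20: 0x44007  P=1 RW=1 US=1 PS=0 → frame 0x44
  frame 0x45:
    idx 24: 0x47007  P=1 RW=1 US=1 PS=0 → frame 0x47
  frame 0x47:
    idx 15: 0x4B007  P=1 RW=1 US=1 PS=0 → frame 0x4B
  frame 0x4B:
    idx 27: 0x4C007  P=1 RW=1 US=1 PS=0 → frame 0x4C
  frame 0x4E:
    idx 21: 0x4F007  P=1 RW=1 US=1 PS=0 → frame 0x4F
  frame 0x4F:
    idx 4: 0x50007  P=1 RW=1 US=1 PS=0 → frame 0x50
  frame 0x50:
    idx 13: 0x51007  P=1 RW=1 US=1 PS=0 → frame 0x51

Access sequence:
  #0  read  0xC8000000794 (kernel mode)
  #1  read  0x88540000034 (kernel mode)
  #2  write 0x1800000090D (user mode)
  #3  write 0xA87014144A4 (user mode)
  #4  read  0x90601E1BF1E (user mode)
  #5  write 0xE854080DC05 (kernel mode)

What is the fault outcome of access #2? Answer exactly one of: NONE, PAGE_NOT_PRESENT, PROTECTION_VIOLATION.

Per-access translation:
#0 VA=0xC8000000794 (r,kernel):
  L0 @0x30[25] → 0x32087  P=1,RW=1,US=1,PS=1
  ⇒ phys 0x32794 (huge @L0)  [1 reads]
#1 VA=0x88540000034 (r,kernel):
  L0 @0x30[17] → 0x33007  P=1,RW=1,US=1,PS=0
  L1 @0x33[21] → 0x36087  P=1,RW=1,US=1,PS=1
  ⇒ phys 0x36034 (huge @L1)  [2 reads]
#2 VA=0x1800000090D (w,user):
  L0 @0x30[3] → 0x39087  P=1,RW=1,US=1,PS=1
  ⇒ phys 0x3990D (huge @L0)  [1 reads]
#3 VA=0xA87014144A4 (w,user):
  L0 @0x30[21] → 0x3C007  P=1,RW=1,US=1,PS=0
  L1 @0x3C[28] → 0x3F007  P=1,RW=1,US=1,PS=0
  L2 @0x3F[10] → 0x40007  P=1,RW=1,US=1,PS=0
  L3 @0x40[20] → 0x44007  P=1,RW=1,US=1,PS=0
  ⇒ phys 0x444A4  [4 reads]
#4 VA=0x90601E1BF1E (r,user):
  L0 @0x30[18] → 0x45007  P=1,RW=1,US=1,PS=0
  L1 @0x45[24] → 0x47007  P=1,RW=1,US=1,PS=0
  L2 @0x47[15] → 0x4B007  P=1,RW=1,US=1,PS=0
  L3 @0x4B[27] → 0x4C007  P=1,RW=1,US=1,PS=0
  ⇒ phys 0x4CF1E  [4 reads]
#5 VA=0xE854080DC05 (w,kernel):
  L0 @0x30[29] → 0x4E007  P=1,RW=1,US=1,PS=0
  L1 @0x4E[21] → 0x4F007  P=1,RW=1,US=1,PS=0
  L2 @0x4F[4] → 0x50007  P=1,RW=1,US=1,PS=0
  L3 @0x50[13] → 0x51007  P=1,RW=1,US=1,PS=0
  ⇒ phys 0x51C05  [4 reads]

Access #2 fault: NONE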